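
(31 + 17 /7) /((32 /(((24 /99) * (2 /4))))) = 39 /308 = 0.13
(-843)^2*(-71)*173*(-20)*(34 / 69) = 1978551044520 / 23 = 86023958457.39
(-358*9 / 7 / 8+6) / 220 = -1443 / 6160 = -0.23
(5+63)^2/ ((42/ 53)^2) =7363.27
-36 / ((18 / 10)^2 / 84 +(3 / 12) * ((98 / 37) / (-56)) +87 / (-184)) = 85780800 / 1062917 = 80.70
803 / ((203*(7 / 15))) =8.48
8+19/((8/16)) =46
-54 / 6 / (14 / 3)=-27 / 14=-1.93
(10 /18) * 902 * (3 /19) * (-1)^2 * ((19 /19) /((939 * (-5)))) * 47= -42394 /53523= -0.79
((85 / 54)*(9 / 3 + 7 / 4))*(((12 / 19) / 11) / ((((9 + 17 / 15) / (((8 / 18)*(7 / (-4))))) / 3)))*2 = -2975 / 15048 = -0.20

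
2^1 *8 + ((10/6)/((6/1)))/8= 2309/144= 16.03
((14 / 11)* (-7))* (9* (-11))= 882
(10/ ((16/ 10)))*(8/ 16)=25/ 8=3.12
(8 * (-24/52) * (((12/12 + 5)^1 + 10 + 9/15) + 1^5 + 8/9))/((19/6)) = -2048/95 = -21.56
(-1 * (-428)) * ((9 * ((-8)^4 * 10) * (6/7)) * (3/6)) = 67619108.57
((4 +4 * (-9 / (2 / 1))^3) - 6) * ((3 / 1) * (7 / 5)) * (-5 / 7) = 2199 / 2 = 1099.50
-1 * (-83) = 83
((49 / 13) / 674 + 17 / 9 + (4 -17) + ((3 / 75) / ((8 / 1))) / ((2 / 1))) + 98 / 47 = -6684664637 / 741265200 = -9.02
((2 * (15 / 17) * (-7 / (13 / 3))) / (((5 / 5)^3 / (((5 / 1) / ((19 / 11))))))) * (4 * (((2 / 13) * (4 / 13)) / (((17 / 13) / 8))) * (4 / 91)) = -5068800 / 12063727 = -0.42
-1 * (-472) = 472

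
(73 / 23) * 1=73 / 23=3.17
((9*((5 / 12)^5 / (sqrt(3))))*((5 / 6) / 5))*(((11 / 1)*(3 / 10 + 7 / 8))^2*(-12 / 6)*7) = -233877875*sqrt(3) / 15925248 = -25.44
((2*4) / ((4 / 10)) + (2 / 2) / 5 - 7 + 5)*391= 7116.20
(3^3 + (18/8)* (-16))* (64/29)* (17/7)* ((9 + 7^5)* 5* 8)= -6586490880/203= -32445767.88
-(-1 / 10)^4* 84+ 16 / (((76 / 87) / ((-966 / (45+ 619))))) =-105085617 / 3942500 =-26.65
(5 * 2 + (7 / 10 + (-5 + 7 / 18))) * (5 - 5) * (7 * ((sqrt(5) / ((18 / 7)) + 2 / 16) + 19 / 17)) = 0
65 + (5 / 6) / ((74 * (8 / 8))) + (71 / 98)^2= 17466104 / 266511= 65.54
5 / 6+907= 907.83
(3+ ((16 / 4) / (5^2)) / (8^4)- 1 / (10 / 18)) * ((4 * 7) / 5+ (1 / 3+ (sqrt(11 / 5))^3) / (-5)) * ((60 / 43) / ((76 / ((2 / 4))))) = 2549843 / 41830400- 1013793 * sqrt(55) / 1045760000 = 0.05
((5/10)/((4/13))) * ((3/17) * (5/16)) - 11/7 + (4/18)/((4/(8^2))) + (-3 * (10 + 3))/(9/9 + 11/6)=-1602691/137088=-11.69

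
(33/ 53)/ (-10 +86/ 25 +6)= -1.11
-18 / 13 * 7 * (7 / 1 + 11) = -174.46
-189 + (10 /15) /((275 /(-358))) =-189.87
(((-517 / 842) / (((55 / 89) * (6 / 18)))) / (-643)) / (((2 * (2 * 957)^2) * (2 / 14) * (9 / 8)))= 29281 / 7437692155410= 0.00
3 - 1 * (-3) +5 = 11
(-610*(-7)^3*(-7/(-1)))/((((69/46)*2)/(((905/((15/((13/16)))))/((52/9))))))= 132547205/32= 4142100.16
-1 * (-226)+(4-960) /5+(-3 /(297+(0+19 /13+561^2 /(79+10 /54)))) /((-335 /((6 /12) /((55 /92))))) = 76149338263662 /2188199265175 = 34.80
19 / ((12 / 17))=323 / 12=26.92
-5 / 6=-0.83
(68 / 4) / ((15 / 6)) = 34 / 5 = 6.80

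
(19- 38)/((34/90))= -50.29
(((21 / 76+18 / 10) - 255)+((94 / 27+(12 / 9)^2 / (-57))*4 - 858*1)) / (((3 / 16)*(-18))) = 7504318 / 23085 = 325.07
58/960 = 29/480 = 0.06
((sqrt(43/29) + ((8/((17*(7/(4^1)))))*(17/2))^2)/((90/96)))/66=8*sqrt(1247)/14355 + 2048/24255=0.10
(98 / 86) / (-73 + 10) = -7 / 387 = -0.02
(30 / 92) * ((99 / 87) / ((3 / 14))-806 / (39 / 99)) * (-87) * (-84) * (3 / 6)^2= -27962550 / 23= -1215763.04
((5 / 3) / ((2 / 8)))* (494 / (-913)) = -9880 / 2739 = -3.61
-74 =-74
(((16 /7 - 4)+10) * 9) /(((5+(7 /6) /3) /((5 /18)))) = 2610 /679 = 3.84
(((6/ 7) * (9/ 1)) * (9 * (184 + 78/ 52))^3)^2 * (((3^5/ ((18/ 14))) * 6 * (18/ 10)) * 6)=315628917374113858132057629/ 20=15781445868705692906602880.00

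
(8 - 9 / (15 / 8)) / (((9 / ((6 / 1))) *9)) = 32 / 135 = 0.24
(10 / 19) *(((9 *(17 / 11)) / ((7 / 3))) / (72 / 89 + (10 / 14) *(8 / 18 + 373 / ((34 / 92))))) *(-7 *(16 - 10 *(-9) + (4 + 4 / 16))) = -13781697615 / 4109845388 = -3.35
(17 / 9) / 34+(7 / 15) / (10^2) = 0.06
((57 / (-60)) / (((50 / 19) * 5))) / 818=-361 / 4090000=-0.00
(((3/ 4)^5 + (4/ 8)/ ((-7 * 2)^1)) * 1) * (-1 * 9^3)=-1053405/ 7168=-146.96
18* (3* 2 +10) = 288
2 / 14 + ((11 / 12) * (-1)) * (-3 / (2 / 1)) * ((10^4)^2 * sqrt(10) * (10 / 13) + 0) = 1 / 7 + 1375000000 * sqrt(10) / 13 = 334471675.74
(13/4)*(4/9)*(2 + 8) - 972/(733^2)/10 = 349233476/24178005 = 14.44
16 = 16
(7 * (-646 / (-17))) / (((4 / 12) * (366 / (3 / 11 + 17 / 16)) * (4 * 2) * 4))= 31255 / 343552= 0.09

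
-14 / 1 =-14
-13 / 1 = -13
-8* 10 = -80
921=921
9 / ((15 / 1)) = 3 / 5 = 0.60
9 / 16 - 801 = -12807 / 16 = -800.44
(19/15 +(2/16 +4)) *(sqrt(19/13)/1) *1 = 647 *sqrt(247)/1560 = 6.52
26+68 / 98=1308 / 49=26.69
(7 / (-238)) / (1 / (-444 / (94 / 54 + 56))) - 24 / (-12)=59000 / 26503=2.23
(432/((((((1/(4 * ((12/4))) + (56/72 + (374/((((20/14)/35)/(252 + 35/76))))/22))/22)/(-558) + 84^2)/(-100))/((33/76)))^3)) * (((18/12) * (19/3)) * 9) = -14321214045270197472743424000000/1657761567428565398196016436006371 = -0.01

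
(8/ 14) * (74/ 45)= 0.94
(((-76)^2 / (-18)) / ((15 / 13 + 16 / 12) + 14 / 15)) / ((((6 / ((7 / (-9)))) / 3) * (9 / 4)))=2628080 / 162081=16.21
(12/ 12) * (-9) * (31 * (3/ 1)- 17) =-684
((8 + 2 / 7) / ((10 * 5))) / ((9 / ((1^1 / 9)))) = 29 / 14175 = 0.00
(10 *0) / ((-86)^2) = 0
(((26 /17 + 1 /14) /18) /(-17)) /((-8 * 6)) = 0.00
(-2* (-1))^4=16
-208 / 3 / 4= -52 / 3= -17.33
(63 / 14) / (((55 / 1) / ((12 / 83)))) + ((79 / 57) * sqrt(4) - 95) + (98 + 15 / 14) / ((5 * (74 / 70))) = -1414735063 / 19255170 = -73.47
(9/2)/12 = 3/8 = 0.38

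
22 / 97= 0.23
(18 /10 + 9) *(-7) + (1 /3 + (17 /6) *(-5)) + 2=-2623 /30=-87.43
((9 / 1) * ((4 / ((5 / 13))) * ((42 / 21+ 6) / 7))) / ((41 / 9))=23.48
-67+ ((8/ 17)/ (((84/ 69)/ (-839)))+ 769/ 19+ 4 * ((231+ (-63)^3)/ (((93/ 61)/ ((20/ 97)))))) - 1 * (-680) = -916558737434/ 6798827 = -134811.30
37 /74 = 1 /2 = 0.50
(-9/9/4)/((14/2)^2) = -1/196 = -0.01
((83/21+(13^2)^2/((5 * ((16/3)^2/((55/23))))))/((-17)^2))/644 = 0.00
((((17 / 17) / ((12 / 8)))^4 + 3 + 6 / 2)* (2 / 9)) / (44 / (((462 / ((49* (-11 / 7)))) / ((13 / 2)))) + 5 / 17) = -4267 / 146772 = -0.03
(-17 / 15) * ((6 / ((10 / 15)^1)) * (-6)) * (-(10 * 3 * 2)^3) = -13219200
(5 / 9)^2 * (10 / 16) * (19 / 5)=475 / 648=0.73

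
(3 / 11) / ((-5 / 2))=-6 / 55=-0.11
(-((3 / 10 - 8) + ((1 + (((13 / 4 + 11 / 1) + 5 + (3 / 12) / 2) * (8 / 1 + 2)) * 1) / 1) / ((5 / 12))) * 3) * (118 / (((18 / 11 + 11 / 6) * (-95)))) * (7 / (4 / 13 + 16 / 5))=814482669 / 826690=985.23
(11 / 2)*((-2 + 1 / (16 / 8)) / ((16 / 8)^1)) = -33 / 8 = -4.12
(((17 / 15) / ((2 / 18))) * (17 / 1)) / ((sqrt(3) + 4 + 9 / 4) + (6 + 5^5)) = 14506644 / 262462255-4624 * sqrt(3) / 262462255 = 0.06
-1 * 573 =-573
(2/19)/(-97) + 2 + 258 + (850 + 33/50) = 102347219/92150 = 1110.66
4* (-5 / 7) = -2.86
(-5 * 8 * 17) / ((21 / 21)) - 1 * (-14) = -666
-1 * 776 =-776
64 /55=1.16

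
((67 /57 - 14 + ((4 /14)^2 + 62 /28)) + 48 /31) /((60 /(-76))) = 311015 /27342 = 11.37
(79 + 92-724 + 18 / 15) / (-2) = 2759 / 10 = 275.90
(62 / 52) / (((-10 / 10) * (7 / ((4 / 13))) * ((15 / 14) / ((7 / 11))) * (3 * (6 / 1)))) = -434 / 250965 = -0.00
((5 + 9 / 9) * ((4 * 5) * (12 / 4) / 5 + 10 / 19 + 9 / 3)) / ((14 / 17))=15045 / 133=113.12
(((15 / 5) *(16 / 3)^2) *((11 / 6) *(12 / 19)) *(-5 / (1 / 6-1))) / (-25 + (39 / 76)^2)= -311296 / 12989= -23.97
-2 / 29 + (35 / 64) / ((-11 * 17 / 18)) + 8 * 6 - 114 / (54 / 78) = -60800909 / 520608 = -116.79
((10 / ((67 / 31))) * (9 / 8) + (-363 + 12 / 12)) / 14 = -95621 / 3752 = -25.49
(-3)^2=9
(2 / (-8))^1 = -1 / 4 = -0.25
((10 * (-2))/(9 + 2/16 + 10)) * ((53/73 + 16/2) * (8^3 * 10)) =-521830400/11169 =-46721.32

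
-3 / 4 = -0.75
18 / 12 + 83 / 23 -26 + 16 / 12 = -19.56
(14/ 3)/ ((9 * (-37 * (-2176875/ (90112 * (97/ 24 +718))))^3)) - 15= -70555724074789025606843/ 4791018073563720703125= -14.73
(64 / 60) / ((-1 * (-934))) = 8 / 7005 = 0.00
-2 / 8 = -0.25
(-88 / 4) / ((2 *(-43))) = 11 / 43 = 0.26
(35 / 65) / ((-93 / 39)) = -7 / 31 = -0.23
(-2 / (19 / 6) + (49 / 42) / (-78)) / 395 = -5749 / 3512340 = -0.00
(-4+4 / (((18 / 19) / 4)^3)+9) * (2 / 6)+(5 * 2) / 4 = 457201 / 4374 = 104.53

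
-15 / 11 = -1.36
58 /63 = 0.92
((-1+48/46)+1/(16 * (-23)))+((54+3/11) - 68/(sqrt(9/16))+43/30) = -2120333/60720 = -34.92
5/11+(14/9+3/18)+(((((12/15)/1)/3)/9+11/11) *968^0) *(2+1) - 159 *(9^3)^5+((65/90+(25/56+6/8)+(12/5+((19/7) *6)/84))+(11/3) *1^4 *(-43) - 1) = -2117409109397231303987/64680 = -32736690003049339.89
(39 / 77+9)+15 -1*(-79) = 7970 / 77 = 103.51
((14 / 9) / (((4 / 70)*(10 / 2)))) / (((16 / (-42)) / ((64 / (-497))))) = 392 / 213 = 1.84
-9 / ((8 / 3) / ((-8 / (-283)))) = -0.10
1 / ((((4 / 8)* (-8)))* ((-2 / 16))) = 2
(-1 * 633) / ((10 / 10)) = -633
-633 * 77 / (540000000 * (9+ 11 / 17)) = -276199 / 29520000000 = -0.00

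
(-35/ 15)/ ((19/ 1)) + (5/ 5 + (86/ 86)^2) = 1.88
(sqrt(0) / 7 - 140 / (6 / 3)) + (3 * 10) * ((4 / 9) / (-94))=-9890 / 141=-70.14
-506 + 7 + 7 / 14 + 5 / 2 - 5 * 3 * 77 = -1651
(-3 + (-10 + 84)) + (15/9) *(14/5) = 227/3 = 75.67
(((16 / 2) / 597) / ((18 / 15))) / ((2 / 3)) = 10 / 597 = 0.02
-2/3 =-0.67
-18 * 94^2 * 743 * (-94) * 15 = 166623456240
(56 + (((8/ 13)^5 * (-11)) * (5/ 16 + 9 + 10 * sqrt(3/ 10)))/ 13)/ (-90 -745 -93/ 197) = -13147023126/ 198608709923 + 17752064 * sqrt(30)/ 198608709923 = -0.07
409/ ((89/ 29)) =11861/ 89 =133.27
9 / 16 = 0.56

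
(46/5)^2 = 2116/25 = 84.64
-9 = -9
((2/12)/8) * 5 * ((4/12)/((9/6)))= 0.02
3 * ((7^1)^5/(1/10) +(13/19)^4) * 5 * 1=328546185465/130321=2521053.29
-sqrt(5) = -2.24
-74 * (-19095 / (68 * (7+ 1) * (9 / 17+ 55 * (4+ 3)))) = 706515 / 104864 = 6.74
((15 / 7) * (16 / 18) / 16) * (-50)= -125 / 21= -5.95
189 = 189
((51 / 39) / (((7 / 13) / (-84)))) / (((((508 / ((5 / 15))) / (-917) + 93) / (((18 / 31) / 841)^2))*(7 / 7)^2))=-20203344 / 18976461687679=-0.00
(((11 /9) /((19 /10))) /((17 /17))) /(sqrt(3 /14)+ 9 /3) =1540 /7011 - 110 * sqrt(42) /21033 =0.19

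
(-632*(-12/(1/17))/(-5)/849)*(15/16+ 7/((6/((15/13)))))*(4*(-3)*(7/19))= 1128120/3679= 306.64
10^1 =10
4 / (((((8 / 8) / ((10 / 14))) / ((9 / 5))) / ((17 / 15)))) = 204 / 35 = 5.83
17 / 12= 1.42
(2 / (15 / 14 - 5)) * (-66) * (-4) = -134.40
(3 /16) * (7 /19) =21 /304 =0.07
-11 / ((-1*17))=11 / 17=0.65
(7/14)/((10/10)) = 1/2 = 0.50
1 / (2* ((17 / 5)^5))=3125 / 2839714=0.00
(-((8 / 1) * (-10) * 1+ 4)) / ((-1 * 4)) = -19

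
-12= -12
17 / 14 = 1.21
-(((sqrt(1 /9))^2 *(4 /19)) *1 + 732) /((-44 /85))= 2659990 /1881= 1414.14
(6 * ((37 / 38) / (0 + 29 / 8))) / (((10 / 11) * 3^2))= 1628 / 8265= 0.20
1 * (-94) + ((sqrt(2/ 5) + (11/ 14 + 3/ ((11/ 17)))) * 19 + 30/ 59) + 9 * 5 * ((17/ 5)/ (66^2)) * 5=1939667/ 199892 + 19 * sqrt(10)/ 5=21.72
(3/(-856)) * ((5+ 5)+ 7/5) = -171/4280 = -0.04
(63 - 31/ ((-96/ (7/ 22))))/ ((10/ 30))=133273/ 704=189.31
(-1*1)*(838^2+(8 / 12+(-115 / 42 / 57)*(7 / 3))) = -720502913 / 1026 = -702244.55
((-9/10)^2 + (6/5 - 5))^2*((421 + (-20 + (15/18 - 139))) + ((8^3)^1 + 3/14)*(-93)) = -17787848767/42000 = -423520.21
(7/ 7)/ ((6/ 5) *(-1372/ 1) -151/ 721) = -3605/ 5936027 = -0.00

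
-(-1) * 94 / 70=47 / 35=1.34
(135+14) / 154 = 149 / 154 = 0.97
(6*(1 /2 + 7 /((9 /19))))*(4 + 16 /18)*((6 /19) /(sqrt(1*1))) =24200 /171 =141.52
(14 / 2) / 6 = 7 / 6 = 1.17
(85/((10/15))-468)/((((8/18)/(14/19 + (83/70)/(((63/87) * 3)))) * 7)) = -73189113/521360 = -140.38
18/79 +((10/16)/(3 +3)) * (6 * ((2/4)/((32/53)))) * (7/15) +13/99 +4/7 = 32855243/28030464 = 1.17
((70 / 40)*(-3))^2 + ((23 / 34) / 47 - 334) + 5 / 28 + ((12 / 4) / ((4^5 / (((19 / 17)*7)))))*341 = -1709170093 / 5727232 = -298.43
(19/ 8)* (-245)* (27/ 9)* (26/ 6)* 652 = -9863945/ 2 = -4931972.50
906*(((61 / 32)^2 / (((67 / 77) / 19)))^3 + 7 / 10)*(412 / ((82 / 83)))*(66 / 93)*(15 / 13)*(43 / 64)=4432803865594820683784767896561 / 42687740505392939008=103842550884.95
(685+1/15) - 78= 9106/15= 607.07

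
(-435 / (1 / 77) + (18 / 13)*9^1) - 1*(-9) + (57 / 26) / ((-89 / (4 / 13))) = -503475606 / 15041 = -33473.55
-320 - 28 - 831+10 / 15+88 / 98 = -173083 / 147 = -1177.44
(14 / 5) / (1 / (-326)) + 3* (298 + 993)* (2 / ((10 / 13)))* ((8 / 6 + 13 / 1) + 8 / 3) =851369 / 5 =170273.80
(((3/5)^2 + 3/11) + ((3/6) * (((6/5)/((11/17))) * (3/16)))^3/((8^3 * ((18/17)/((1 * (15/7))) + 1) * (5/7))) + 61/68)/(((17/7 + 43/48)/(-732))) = -4428681461441715933/13147519356928000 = -336.85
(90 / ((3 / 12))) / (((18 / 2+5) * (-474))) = -30 / 553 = -0.05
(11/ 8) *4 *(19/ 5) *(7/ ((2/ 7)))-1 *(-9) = 10421/ 20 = 521.05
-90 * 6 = -540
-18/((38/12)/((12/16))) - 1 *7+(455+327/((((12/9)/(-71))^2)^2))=12788506856629/4864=2629216047.83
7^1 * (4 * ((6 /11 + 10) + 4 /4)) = 3556 /11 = 323.27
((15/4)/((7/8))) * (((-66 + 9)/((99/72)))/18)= -760/77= -9.87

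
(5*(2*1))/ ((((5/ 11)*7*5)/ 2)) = 44/ 35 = 1.26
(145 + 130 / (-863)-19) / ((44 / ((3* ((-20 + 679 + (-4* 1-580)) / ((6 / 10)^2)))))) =1787.63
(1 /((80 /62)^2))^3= 887503681 /4096000000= 0.22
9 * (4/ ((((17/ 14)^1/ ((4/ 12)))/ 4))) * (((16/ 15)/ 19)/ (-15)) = -3584/ 24225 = -0.15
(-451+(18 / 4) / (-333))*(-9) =300375 / 74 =4059.12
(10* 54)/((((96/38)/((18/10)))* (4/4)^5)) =1539/4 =384.75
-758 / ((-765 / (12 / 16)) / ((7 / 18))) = 2653 / 9180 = 0.29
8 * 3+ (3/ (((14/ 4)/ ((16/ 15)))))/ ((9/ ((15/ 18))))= 4552/ 189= 24.08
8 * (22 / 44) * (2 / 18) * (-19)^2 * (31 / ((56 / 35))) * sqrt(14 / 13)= 55955 * sqrt(182) / 234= 3225.96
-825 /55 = -15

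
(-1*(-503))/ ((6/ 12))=1006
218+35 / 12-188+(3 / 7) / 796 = 137561 / 4179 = 32.92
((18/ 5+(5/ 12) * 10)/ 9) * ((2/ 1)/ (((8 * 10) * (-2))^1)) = -233/ 21600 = -0.01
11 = 11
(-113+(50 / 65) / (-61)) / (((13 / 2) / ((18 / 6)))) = -537714 / 10309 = -52.16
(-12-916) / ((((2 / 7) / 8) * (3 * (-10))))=866.13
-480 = -480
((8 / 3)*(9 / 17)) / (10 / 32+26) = 384 / 7157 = 0.05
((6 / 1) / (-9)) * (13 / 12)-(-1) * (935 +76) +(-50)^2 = 63185 / 18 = 3510.28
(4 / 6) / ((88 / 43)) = 43 / 132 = 0.33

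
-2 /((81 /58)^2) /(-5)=6728 /32805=0.21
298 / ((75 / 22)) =6556 / 75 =87.41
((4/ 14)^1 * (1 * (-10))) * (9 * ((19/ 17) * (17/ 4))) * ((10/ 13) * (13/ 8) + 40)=-141075/ 28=-5038.39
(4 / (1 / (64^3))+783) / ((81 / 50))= 52467950 / 81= 647752.47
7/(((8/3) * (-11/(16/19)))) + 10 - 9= 167/209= 0.80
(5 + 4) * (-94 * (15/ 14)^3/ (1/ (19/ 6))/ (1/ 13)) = -117541125/ 2744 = -42835.69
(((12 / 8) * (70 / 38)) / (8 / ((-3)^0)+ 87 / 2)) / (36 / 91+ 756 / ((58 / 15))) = 92365 / 337265466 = 0.00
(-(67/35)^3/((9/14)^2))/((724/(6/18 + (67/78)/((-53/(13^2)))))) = 5112971/90653850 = 0.06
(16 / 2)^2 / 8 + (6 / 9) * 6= 12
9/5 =1.80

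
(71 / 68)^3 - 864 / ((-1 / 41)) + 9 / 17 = 11138963543 / 314432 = 35425.67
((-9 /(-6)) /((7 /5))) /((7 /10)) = 75 /49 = 1.53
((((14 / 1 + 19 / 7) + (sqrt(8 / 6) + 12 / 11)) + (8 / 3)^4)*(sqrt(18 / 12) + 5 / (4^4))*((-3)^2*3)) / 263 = (5 + 128*sqrt(6))*(4158*sqrt(3) + 426443) / 15552768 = 8.88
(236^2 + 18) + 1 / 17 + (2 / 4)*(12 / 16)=7577163 / 136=55714.43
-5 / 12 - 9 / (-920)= -1123 / 2760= -0.41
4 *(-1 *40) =-160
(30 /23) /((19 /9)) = 0.62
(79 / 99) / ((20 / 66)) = 79 / 30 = 2.63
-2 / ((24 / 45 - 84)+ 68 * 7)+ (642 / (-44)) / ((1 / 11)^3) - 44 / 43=-2458610117 / 126592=-19421.53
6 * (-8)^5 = -196608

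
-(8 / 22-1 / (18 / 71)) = 709 / 198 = 3.58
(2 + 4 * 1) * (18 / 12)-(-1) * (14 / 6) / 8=223 / 24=9.29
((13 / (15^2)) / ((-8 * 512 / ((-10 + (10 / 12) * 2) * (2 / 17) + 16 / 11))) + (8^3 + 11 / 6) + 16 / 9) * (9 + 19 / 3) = 3065670181033 / 387763200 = 7906.04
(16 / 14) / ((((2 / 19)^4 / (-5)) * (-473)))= 651605 / 6622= 98.40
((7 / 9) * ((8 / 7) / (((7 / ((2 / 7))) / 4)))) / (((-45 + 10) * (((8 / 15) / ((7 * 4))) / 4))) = -128 / 147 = -0.87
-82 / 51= -1.61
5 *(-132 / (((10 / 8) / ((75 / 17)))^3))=-142560000 / 4913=-29016.89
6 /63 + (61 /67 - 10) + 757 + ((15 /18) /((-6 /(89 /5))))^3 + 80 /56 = 16068238147 /21881664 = 734.32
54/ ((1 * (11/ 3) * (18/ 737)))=603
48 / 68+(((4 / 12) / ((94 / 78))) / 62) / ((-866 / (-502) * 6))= 90902335 / 128699724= 0.71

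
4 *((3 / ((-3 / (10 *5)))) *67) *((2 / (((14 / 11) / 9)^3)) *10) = -32505016500 / 343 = -94766811.95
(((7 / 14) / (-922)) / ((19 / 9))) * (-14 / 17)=63 / 297806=0.00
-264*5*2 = -2640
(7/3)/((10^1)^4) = 7/30000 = 0.00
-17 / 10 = -1.70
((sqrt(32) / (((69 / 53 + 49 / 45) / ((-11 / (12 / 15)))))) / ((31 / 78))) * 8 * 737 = -30162904200 * sqrt(2) / 88381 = -482646.59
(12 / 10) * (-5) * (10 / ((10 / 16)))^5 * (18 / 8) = -14155776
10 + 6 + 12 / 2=22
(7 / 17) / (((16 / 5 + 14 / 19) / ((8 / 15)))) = 532 / 9537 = 0.06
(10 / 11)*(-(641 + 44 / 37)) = -237610 / 407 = -583.81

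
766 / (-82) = -383 / 41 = -9.34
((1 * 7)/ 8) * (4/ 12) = 7/ 24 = 0.29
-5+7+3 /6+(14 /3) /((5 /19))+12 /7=4609 /210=21.95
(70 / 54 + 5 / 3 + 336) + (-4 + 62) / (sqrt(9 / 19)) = 58*sqrt(19) / 3 + 9152 / 27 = 423.24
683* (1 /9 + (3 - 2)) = 6830 /9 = 758.89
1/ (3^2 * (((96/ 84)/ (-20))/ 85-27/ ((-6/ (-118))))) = -2975/ 14217543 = -0.00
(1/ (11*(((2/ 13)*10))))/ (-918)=-13/ 201960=-0.00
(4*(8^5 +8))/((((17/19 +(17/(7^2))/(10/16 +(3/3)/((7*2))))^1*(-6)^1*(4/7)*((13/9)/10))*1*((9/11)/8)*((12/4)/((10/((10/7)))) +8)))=-1105700288/5015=-220478.62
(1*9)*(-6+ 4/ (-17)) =-954/ 17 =-56.12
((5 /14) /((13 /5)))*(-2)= -0.27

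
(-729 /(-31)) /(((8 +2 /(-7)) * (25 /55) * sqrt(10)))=2079 * sqrt(10) /3100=2.12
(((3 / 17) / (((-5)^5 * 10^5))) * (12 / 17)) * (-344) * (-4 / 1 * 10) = -0.00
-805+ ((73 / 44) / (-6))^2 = -56099951 / 69696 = -804.92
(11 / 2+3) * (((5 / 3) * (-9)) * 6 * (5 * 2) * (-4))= 30600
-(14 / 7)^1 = -2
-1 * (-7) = 7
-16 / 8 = -2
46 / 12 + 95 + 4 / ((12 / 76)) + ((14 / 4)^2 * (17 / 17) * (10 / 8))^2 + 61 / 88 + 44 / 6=366.67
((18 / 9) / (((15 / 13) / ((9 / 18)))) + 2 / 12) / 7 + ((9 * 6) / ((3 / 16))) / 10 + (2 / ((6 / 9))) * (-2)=4819 / 210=22.95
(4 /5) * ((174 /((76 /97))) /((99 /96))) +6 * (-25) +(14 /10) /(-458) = 10661693 /478610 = 22.28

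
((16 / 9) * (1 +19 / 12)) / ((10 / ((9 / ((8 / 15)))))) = 31 / 4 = 7.75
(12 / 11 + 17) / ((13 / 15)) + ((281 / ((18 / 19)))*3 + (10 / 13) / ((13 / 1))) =10158691 / 11154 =910.77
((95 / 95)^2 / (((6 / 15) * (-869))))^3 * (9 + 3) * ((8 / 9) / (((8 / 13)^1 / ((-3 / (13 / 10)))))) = 625 / 656234909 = 0.00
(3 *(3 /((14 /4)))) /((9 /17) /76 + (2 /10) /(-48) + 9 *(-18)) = -1395360 /87906161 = -0.02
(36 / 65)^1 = 36 / 65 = 0.55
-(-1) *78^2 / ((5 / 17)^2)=1758276 / 25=70331.04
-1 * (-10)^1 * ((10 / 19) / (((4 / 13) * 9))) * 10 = 3250 / 171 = 19.01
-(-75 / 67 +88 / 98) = 727 / 3283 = 0.22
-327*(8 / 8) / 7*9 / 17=-24.73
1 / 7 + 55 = 386 / 7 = 55.14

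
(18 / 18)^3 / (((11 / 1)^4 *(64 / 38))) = 19 / 468512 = 0.00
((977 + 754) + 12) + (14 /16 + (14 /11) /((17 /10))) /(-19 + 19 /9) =1742.90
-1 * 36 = -36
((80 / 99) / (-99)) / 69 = -0.00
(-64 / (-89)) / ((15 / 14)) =0.67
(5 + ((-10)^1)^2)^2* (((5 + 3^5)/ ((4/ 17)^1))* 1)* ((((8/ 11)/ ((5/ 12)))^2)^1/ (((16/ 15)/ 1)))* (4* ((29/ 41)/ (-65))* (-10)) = 931710366720/ 64493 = 14446689.82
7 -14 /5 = 21 /5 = 4.20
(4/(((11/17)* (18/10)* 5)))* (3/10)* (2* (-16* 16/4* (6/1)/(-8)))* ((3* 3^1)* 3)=534.11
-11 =-11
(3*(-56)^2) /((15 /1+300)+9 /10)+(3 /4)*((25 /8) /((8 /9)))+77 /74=333718963 /9974016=33.46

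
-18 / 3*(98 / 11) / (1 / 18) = -10584 / 11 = -962.18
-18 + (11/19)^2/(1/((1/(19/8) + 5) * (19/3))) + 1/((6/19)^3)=1969867/77976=25.26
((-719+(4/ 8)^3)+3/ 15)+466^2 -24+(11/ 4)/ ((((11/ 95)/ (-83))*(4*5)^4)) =27700904023/ 128000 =216413.31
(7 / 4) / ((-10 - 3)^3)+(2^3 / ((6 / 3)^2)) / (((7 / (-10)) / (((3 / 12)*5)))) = -219749 / 61516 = -3.57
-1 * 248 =-248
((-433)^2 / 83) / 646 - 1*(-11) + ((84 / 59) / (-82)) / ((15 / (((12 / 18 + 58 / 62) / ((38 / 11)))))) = 874287245839 / 60311403030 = 14.50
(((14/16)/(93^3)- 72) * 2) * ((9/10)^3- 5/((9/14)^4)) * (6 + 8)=57550.80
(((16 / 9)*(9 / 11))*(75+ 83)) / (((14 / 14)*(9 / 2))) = 5056 / 99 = 51.07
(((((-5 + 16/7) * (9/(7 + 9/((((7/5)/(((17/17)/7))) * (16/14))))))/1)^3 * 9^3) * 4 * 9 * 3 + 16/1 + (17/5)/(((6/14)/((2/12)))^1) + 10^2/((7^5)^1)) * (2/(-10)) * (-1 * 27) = -133352026996763427/10224538450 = -13042351.75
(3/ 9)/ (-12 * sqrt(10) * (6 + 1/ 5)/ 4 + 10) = -31 * sqrt(10)/ 16798 - 25/ 25197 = -0.01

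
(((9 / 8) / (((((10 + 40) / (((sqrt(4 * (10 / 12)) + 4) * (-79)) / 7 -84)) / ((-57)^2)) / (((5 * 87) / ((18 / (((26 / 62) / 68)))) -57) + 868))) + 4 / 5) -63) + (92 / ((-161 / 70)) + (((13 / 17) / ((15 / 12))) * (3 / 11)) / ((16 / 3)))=-124299792010913 / 16231600 -2633293794123 * sqrt(30) / 11804800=-8879692.40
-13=-13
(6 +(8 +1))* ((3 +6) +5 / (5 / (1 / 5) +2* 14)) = 7230 / 53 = 136.42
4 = 4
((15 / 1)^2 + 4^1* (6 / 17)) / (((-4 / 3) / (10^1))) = -57735 / 34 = -1698.09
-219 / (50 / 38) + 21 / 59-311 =-703699 / 1475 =-477.08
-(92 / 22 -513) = 5597 / 11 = 508.82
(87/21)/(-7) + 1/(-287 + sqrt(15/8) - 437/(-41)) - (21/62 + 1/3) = -1.27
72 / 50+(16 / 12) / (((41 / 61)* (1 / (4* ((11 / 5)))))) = 58108 / 3075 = 18.90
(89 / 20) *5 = 22.25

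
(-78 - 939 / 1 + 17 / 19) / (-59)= 19306 / 1121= 17.22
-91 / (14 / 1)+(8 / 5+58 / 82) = -4.19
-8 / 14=-4 / 7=-0.57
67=67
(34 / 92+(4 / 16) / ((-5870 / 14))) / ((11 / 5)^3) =0.03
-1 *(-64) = 64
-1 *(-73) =73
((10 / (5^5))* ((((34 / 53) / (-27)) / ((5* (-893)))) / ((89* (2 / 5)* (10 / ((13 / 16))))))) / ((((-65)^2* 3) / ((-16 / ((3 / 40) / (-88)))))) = 11968 / 207915557484375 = 0.00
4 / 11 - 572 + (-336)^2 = 1235568 / 11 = 112324.36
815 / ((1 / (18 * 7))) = 102690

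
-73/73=-1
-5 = -5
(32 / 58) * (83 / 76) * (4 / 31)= 1328 / 17081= 0.08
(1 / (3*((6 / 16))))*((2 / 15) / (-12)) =-4 / 405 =-0.01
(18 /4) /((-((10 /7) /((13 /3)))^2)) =-8281 /200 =-41.40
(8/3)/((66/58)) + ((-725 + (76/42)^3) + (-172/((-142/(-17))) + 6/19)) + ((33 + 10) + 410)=-39029408200/137423979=-284.01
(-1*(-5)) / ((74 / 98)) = 245 / 37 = 6.62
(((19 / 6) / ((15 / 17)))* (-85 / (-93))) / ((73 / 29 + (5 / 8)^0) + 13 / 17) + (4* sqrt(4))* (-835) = -23603170457 / 3533814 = -6679.23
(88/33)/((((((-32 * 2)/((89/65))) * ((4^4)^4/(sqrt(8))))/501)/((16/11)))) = -14863 * sqrt(2)/767725404160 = -0.00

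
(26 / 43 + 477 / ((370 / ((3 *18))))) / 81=558607 / 644355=0.87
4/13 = 0.31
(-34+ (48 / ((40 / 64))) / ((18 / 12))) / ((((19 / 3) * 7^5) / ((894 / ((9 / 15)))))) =76884 / 319333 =0.24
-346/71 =-4.87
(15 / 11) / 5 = 3 / 11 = 0.27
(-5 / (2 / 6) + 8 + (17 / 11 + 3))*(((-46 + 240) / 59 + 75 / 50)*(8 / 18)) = -3390 / 649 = -5.22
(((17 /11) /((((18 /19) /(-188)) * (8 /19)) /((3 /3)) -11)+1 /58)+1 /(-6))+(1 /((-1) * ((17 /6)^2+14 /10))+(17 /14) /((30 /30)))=119764916297 /146354245422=0.82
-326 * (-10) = 3260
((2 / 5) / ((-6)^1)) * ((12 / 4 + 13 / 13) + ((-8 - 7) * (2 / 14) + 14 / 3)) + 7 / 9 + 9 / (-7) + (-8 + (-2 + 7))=-138 / 35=-3.94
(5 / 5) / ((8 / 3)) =3 / 8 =0.38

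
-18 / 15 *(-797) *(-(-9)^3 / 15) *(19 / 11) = 80285.43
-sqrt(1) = -1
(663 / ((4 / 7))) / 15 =1547 / 20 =77.35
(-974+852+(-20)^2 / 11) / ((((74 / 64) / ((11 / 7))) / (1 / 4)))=-7536 / 259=-29.10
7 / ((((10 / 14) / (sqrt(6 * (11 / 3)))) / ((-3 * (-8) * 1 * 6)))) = 7056 * sqrt(22) / 5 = 6619.11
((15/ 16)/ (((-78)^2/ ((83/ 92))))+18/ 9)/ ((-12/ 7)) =-41795929/ 35822592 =-1.17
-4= -4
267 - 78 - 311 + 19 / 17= -120.88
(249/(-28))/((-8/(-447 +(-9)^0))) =-495.78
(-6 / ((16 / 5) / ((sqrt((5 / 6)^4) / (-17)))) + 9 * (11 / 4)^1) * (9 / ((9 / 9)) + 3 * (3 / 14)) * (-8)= -1915.19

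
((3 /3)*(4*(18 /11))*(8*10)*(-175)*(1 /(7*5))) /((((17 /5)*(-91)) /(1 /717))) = 48000 /4067063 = 0.01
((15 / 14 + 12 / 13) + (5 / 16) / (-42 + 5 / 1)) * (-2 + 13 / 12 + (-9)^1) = -1818881 / 92352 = -19.70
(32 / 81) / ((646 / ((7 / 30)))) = 56 / 392445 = 0.00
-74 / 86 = -37 / 43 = -0.86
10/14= 5/7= 0.71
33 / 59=0.56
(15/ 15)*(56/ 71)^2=3136/ 5041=0.62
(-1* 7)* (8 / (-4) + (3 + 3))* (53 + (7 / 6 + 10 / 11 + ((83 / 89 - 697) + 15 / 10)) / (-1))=-61306252 / 2937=-20873.77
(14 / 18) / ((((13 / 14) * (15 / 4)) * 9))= 392 / 15795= 0.02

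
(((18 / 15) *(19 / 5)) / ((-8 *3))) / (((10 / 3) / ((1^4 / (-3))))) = 19 / 1000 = 0.02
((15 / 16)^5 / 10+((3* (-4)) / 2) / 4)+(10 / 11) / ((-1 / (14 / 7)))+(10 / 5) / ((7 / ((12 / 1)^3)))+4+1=495.47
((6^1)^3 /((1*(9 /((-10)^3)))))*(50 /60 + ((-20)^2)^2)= -3840020000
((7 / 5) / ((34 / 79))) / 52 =553 / 8840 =0.06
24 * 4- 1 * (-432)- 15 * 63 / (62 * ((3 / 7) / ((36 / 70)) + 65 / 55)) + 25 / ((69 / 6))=7079801 / 13547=522.61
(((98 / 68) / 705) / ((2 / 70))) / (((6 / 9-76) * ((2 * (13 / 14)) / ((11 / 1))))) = -26411 / 4694924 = -0.01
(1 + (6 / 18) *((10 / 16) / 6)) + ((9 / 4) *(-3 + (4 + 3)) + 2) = 1733 / 144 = 12.03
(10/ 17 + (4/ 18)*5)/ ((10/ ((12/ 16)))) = 13/ 102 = 0.13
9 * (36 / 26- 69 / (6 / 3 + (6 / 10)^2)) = -192267 / 767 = -250.67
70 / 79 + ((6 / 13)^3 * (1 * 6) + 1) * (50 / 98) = 2062055 / 1214941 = 1.70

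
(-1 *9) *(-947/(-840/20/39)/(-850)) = 110799/11900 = 9.31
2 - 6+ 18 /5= -2 /5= -0.40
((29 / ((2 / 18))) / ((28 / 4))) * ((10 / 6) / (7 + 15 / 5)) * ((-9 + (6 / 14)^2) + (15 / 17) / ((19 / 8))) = -5814036 / 110789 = -52.48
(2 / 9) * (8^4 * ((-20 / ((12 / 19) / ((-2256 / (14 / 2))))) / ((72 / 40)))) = 2926182400 / 567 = 5160815.52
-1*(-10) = 10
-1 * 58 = -58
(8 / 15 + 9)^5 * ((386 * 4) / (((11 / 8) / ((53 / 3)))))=3558776013835328 / 2278125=1562151336.66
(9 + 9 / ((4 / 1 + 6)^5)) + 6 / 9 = 2900027 / 300000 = 9.67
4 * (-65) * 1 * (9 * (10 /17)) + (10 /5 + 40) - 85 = -24131 /17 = -1419.47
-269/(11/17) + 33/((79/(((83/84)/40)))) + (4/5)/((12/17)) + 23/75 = -2016037369/4866400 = -414.28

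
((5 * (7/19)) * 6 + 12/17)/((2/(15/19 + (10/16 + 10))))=3294765/49096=67.11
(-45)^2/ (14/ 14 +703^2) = 405/ 98842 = 0.00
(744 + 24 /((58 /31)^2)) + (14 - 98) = 560826 /841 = 666.86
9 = 9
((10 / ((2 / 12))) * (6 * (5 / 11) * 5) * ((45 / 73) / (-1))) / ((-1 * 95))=5.31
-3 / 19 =-0.16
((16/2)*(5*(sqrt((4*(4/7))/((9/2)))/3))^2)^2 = 40960000/321489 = 127.41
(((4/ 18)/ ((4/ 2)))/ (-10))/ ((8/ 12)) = -1/ 60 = -0.02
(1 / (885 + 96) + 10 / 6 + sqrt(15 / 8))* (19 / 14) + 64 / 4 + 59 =19* sqrt(30) / 56 + 530567 / 6867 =79.12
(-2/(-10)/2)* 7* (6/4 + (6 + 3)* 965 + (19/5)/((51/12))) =10337999/1700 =6081.18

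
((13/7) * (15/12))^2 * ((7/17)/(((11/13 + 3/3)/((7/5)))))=10985/6528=1.68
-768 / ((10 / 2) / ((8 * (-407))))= 2500608 / 5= 500121.60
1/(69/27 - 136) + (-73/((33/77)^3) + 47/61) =-1832872933/1978047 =-926.61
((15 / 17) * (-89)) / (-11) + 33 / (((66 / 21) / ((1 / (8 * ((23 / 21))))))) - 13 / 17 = 521123 / 68816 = 7.57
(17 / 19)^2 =289 / 361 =0.80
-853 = -853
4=4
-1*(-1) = 1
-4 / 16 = -1 / 4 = -0.25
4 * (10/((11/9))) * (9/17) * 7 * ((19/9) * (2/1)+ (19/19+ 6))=254520/187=1361.07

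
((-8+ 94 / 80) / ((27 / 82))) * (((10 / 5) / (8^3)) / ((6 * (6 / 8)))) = -3731 / 207360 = -0.02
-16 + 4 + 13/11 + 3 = -86/11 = -7.82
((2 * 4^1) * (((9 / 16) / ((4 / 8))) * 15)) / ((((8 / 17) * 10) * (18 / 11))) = 17.53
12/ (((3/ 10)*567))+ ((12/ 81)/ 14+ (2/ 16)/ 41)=15655/ 185976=0.08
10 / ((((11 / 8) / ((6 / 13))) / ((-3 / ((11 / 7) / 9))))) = -57.67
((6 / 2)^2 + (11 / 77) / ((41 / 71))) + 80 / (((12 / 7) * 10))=13.91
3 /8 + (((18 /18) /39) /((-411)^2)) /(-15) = 296456347 /790550280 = 0.37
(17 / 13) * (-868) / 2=-7378 / 13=-567.54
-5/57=-0.09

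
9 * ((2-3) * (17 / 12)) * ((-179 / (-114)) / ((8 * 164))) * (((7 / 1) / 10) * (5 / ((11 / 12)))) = -63903 / 1096832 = -0.06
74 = 74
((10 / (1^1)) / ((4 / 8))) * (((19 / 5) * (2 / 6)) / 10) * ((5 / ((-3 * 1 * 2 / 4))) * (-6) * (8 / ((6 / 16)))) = 9728 / 9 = 1080.89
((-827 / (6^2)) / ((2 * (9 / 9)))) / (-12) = 827 / 864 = 0.96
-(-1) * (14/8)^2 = 49/16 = 3.06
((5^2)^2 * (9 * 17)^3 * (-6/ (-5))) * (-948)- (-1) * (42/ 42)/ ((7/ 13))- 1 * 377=-17825508731626/ 7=-2546501247375.14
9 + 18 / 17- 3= 120 / 17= 7.06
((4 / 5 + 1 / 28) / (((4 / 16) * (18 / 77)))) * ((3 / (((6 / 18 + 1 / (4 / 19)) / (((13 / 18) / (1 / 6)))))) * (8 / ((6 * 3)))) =14872 / 915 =16.25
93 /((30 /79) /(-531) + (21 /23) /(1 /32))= 29909637 /9396346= 3.18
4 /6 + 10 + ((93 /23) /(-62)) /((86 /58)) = 63035 /5934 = 10.62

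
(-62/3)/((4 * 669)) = -31/4014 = -0.01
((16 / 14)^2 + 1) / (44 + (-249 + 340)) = 113 / 6615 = 0.02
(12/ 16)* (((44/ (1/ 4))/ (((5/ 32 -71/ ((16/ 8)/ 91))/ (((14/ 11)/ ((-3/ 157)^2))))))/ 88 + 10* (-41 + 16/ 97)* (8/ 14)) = -409107019994/ 2316233997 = -176.63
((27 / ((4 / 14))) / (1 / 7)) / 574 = 189 / 164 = 1.15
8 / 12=2 / 3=0.67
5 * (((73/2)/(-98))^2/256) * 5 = 133225/9834496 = 0.01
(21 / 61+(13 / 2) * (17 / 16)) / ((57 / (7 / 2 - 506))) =-4741255 / 74176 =-63.92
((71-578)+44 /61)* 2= -61766 /61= -1012.56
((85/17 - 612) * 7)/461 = -4249/461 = -9.22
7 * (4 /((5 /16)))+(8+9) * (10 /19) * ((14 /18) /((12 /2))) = 232799 /2565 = 90.76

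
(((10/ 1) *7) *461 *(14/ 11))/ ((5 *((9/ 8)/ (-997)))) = -720679456/ 99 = -7279590.46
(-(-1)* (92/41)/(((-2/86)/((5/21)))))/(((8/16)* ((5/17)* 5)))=-134504/4305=-31.24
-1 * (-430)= 430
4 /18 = 2 /9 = 0.22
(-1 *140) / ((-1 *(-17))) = -140 / 17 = -8.24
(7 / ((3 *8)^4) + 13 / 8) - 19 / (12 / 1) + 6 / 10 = 1064483 / 1658880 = 0.64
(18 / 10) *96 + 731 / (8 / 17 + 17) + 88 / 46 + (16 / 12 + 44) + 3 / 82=733575163 / 2800710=261.92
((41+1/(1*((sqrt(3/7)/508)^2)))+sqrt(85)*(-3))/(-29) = -1806571/87+3*sqrt(85)/29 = -20764.23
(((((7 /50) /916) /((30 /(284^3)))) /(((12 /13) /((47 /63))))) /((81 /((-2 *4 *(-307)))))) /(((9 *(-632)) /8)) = -537086973176 /133531932375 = -4.02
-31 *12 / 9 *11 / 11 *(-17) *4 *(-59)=-165829.33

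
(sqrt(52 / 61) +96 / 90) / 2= sqrt(793) / 61 +8 / 15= 0.99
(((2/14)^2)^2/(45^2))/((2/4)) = 2/4862025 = 0.00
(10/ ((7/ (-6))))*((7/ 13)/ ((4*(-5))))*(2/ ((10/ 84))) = 252/ 65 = 3.88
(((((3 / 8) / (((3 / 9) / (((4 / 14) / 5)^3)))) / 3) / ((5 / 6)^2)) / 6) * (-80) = -288 / 214375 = -0.00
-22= -22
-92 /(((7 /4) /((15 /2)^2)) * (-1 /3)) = 62100 /7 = 8871.43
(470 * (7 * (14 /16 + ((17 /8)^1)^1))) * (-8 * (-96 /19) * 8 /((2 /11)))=333527040 /19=17554054.74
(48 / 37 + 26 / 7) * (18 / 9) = 2596 / 259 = 10.02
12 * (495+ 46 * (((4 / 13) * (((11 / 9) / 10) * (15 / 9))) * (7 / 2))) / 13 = 709148 / 1521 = 466.24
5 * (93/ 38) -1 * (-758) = 29269/ 38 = 770.24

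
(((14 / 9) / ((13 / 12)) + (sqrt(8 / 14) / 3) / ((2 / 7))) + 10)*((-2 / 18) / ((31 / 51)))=-7582 / 3627-17*sqrt(7) / 279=-2.25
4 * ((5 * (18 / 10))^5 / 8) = 59049 / 2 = 29524.50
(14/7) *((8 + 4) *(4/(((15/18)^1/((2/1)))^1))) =230.40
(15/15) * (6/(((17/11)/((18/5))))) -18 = -342/85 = -4.02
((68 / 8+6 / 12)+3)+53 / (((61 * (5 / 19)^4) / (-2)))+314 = -1385276 / 38125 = -36.34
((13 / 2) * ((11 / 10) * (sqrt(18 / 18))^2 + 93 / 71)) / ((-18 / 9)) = -22243 / 2840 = -7.83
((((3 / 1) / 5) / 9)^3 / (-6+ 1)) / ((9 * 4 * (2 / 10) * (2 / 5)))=-1 / 48600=-0.00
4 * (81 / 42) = 54 / 7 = 7.71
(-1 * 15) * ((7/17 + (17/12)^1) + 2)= -3905/68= -57.43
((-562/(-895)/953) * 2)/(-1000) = -281/213233750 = -0.00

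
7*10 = 70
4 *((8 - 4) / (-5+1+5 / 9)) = -144 / 31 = -4.65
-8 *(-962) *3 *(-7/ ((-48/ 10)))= 33670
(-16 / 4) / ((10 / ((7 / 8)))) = -7 / 20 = -0.35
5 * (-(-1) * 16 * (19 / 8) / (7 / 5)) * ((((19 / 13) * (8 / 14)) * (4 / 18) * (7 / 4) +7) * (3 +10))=12923.02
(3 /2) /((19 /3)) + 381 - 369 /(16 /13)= 81.42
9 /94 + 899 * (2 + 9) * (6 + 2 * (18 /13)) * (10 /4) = 264926427 /1222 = 216797.40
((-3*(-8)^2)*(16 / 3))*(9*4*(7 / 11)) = -258048 / 11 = -23458.91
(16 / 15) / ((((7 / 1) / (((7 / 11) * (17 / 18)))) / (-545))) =-14824 / 297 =-49.91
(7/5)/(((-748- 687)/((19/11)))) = -19/11275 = -0.00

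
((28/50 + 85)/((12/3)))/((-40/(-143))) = 305877/4000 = 76.47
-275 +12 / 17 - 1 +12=-4476 / 17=-263.29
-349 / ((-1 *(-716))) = -349 / 716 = -0.49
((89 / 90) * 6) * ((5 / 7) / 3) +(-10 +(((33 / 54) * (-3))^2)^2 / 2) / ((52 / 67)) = -3956987 / 943488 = -4.19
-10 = -10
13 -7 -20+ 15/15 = -13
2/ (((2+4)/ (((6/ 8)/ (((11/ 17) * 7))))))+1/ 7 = 61/ 308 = 0.20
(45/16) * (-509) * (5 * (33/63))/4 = -419925/448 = -937.33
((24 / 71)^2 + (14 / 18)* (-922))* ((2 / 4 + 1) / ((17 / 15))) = -81323575 / 85697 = -948.97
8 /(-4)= -2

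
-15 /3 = -5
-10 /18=-5 /9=-0.56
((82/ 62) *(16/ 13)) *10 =6560/ 403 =16.28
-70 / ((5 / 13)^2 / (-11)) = 26026 / 5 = 5205.20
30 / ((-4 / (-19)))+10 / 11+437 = 12769 / 22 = 580.41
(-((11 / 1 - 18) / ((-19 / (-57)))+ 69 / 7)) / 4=39 / 14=2.79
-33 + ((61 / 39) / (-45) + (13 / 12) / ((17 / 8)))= -970382 / 29835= -32.52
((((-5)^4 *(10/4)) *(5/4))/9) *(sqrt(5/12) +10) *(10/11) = 78125 *sqrt(15)/2376 +390625/198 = 2100.20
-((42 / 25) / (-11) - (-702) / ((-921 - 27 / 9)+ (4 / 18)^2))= 1878033 / 2058100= 0.91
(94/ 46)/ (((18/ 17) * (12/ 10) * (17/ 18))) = 235/ 138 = 1.70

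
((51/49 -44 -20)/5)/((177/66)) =-13574/2891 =-4.70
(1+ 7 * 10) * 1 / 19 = 71 / 19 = 3.74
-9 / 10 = -0.90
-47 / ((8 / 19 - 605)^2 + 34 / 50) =-424175 / 3298785362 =-0.00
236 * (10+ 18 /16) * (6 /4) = 15753 /4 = 3938.25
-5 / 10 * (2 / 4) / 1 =-1 / 4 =-0.25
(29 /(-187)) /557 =-29 /104159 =-0.00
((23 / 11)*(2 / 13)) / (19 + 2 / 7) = 322 / 19305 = 0.02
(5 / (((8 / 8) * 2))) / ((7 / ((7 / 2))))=5 / 4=1.25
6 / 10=3 / 5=0.60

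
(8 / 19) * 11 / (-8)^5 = -11 / 77824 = -0.00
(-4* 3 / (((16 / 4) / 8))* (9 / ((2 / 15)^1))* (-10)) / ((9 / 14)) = 25200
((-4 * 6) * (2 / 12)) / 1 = -4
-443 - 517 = -960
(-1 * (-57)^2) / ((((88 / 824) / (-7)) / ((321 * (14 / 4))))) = 5263662663 / 22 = 239257393.77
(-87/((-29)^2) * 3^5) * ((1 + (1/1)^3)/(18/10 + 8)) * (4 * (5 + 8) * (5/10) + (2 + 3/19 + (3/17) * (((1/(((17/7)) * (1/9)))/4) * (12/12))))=-2267375895/15605422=-145.29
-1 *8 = -8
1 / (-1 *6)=-1 / 6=-0.17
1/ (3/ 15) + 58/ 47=293/ 47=6.23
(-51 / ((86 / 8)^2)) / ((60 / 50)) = -680 / 1849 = -0.37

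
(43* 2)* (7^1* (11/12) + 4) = 5375/6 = 895.83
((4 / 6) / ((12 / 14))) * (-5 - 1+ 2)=-28 / 9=-3.11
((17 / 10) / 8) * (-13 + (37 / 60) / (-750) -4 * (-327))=990674371 / 3600000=275.19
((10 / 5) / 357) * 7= 2 / 51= 0.04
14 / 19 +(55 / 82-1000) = -1555807 / 1558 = -998.59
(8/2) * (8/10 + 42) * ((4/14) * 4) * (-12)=-82176/35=-2347.89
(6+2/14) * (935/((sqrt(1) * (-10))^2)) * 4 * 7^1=8041/5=1608.20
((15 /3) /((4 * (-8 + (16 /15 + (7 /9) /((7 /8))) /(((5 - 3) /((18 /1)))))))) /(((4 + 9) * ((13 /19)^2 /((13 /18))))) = 9025 /584064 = 0.02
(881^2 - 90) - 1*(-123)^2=760942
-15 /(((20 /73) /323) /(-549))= 38834613 /4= 9708653.25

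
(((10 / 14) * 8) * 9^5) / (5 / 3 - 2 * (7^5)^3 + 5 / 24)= -18895680 / 531726889113511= -0.00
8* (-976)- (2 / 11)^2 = -944772 / 121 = -7808.03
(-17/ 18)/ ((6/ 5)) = -0.79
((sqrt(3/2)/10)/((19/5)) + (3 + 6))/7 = sqrt(6)/532 + 9/7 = 1.29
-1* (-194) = 194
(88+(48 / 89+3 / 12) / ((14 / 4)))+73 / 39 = 4378189 / 48594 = 90.10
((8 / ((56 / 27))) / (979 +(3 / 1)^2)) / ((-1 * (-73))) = 27 / 504868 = 0.00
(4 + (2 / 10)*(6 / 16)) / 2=163 / 80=2.04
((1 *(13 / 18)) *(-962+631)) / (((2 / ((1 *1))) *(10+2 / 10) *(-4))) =21515 / 7344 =2.93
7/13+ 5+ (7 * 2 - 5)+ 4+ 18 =475/13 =36.54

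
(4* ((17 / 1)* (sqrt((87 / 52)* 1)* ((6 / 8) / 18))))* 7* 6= 119* sqrt(1131) / 26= 153.92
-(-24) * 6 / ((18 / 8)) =64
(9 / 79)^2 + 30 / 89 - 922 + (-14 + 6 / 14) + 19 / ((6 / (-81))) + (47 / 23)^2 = -4885153111961 / 4113655294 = -1187.55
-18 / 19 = -0.95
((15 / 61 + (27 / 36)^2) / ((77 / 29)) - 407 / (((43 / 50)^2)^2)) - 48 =-203422301586415 / 256929732752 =-791.74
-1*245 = -245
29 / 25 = 1.16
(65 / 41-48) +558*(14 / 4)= 78170 / 41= 1906.59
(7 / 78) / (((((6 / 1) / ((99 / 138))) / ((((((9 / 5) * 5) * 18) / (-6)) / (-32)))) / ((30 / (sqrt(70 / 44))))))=297 * sqrt(770) / 38272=0.22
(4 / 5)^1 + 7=39 / 5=7.80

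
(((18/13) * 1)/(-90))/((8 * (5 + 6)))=-1/5720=-0.00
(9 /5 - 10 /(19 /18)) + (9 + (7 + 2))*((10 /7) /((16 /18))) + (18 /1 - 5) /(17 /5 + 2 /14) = 2055253 /82460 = 24.92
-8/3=-2.67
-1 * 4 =-4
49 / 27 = 1.81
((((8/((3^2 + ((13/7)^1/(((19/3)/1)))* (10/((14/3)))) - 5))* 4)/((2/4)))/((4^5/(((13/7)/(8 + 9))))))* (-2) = -1729/586024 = -0.00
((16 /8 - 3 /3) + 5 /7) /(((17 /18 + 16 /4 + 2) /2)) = 432 /875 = 0.49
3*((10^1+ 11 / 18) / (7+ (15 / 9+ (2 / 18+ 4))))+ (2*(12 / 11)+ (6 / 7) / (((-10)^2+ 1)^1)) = 8374041 / 1788710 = 4.68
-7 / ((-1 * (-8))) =-7 / 8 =-0.88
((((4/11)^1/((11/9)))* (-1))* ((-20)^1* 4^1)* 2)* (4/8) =2880/121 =23.80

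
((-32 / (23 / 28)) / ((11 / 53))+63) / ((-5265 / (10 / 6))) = 31549 / 799227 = 0.04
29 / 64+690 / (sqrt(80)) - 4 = -227 / 64+69 *sqrt(5) / 2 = 73.60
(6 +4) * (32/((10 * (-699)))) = -0.05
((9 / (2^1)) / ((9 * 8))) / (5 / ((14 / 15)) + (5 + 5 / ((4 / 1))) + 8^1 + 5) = 7 / 2756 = 0.00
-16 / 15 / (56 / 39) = -26 / 35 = -0.74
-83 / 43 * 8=-664 / 43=-15.44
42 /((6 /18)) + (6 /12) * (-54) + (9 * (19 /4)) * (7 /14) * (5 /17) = 14319 /136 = 105.29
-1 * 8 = -8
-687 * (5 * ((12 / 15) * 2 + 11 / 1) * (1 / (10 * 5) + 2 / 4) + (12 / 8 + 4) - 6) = -22162.62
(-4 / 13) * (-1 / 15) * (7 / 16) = 7 / 780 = 0.01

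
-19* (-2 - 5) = 133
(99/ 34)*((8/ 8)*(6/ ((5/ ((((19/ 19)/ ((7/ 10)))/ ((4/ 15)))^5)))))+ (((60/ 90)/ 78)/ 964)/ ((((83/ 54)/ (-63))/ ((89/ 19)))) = 696441756522653091/ 45173234488928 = 15417.13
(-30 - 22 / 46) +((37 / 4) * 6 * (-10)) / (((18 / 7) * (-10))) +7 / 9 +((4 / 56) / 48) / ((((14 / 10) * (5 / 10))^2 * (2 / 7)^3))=-105811 / 13248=-7.99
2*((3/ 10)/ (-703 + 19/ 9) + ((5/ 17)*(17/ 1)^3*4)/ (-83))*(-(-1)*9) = -39535443/ 31540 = -1253.50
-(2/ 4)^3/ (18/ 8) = -1/ 18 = -0.06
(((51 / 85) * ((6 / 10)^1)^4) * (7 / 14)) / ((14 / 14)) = 243 / 6250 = 0.04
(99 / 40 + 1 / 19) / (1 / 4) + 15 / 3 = 2871 / 190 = 15.11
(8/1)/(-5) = -8/5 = -1.60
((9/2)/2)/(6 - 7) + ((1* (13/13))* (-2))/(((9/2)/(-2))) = -49/36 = -1.36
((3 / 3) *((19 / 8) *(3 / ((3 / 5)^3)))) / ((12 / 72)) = 2375 / 12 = 197.92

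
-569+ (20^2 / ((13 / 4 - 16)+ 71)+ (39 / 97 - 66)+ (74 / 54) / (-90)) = -34476091877 / 54920430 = -627.75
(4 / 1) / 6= 2 / 3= 0.67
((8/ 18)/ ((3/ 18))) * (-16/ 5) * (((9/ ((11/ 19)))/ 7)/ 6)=-1216/ 385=-3.16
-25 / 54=-0.46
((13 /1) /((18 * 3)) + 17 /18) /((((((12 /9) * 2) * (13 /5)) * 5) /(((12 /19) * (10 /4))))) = 40 /741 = 0.05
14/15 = 0.93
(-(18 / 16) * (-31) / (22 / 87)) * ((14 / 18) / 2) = 18879 / 352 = 53.63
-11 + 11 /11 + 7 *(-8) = -66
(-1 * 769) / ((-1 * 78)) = 769 / 78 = 9.86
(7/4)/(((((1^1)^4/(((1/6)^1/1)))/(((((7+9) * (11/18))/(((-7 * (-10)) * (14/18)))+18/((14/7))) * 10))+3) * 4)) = 15743/110304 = 0.14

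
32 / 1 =32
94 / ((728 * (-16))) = -47 / 5824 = -0.01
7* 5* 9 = 315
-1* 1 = -1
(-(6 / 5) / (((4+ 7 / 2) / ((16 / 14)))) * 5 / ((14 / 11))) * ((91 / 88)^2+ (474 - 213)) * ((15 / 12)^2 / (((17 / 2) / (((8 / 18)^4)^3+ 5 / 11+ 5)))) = -42989032614705154675 / 227735362164235464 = -188.77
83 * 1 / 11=83 / 11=7.55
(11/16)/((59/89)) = 979/944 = 1.04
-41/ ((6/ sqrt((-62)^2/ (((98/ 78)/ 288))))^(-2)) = -0.00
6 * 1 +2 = 8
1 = 1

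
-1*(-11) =11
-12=-12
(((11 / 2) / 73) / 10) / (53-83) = -11 / 43800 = -0.00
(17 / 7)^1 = 17 / 7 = 2.43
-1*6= -6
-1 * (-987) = 987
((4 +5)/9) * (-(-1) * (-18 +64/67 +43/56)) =-61071/3752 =-16.28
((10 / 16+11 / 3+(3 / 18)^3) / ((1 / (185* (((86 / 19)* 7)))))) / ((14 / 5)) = 4613900 / 513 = 8993.96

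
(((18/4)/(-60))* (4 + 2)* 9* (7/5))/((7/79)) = -63.99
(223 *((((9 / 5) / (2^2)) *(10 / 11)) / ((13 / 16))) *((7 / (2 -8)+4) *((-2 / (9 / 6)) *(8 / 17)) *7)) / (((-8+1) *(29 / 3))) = 85632 / 4147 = 20.65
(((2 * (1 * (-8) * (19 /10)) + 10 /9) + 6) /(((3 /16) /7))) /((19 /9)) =-117376 /285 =-411.85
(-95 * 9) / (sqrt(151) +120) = -102600 / 14249 +855 * sqrt(151) / 14249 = -6.46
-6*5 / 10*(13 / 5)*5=-39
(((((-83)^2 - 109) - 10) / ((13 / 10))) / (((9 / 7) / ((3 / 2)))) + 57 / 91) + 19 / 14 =3318383 / 546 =6077.62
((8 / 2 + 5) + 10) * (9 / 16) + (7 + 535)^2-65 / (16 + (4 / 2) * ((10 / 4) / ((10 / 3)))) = 32902349 / 112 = 293770.97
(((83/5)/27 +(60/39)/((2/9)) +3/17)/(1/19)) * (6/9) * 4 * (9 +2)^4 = 512200978256/89505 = 5722596.26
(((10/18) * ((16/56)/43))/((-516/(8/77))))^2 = 400/724067210799009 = 0.00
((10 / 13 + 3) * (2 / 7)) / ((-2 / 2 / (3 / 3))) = -14 / 13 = -1.08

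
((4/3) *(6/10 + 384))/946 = 1282/2365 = 0.54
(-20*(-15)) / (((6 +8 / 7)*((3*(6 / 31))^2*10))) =6727 / 540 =12.46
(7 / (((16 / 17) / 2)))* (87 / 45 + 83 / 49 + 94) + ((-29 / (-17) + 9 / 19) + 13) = 99532679 / 67830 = 1467.38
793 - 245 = 548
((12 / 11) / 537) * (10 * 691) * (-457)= -12631480 / 1969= -6415.18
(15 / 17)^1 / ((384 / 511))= 2555 / 2176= 1.17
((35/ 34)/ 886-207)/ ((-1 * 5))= 6235633/ 150620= 41.40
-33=-33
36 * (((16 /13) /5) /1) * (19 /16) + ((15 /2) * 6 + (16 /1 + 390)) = 29999 /65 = 461.52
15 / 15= 1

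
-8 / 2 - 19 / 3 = -31 / 3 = -10.33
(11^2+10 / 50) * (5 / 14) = 303 / 7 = 43.29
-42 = -42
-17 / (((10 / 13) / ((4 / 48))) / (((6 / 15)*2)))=-221 / 150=-1.47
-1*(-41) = 41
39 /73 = 0.53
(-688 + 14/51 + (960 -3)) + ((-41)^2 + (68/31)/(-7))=1949.96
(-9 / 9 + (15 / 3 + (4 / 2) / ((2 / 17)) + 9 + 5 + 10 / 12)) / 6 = 215 / 36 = 5.97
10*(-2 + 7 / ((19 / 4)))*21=-2100 / 19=-110.53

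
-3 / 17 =-0.18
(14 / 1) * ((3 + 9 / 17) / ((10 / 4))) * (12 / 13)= 4032 / 221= 18.24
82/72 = 41/36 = 1.14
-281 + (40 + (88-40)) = -193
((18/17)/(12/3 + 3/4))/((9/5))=40/323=0.12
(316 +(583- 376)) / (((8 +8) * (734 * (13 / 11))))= 5753 / 152672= 0.04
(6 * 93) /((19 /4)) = 2232 /19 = 117.47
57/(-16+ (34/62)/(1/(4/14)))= -4123/1146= -3.60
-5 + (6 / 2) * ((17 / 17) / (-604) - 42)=-131.00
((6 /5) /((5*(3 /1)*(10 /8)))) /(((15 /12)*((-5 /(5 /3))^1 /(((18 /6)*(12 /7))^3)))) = -497664 /214375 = -2.32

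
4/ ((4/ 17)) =17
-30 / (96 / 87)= -435 / 16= -27.19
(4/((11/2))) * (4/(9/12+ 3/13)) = 1664/561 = 2.97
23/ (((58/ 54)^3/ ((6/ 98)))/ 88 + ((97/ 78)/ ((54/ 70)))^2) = 20198064744/ 2484118259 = 8.13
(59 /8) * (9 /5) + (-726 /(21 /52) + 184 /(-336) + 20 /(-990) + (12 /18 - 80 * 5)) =-60549917 /27720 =-2184.34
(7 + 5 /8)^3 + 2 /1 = 228005 /512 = 445.32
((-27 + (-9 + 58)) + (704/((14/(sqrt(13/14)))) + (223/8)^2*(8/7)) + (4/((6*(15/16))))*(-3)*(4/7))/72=22*sqrt(182)/441 + 763391/60480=13.30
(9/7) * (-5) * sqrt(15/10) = -45 * sqrt(6)/14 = -7.87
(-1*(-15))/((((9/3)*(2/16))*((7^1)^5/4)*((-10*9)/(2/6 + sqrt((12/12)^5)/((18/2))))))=-64/1361367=-0.00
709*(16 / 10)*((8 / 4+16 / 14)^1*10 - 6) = 1009616 / 35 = 28846.17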